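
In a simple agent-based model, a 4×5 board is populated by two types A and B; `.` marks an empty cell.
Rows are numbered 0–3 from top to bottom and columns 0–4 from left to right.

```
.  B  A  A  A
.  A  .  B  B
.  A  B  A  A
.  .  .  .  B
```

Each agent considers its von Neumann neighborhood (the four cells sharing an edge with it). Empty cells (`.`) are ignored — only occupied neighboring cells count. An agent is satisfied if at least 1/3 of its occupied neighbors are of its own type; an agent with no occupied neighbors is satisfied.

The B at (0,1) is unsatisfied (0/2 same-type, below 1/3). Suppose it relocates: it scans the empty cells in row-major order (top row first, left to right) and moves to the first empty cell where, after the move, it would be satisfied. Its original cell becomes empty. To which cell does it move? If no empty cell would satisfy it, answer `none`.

(0,0)

Vacating (0,1). Empty cells in order:
  (0,0): 0/0 same-type → satisfied — stop here.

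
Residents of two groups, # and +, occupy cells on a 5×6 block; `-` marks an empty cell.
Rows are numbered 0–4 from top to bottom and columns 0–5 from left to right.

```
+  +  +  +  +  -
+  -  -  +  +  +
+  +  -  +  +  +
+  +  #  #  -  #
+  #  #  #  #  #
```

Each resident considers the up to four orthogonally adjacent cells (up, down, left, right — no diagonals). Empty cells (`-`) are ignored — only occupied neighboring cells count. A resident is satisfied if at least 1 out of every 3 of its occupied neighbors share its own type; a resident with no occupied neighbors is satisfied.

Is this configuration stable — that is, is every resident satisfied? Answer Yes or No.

(0,0)+ 2/2 ok
(0,1)+ 2/2 ok
(0,2)+ 2/2 ok
(0,3)+ 3/3 ok
(0,4)+ 2/2 ok
(1,0)+ 2/2 ok
(1,3)+ 3/3 ok
(1,4)+ 4/4 ok
(1,5)+ 2/2 ok
(2,0)+ 3/3 ok
(2,1)+ 2/2 ok
(2,3)+ 2/3 ok
(2,4)+ 3/3 ok
(2,5)+ 2/3 ok
(3,0)+ 3/3 ok
(3,1)+ 2/4 ok
(3,2)# 2/3 ok
(3,3)# 2/3 ok
(3,5)# 1/2 ok
(4,0)+ 1/2 ok
(4,1)# 1/3 ok
(4,2)# 3/3 ok
(4,3)# 3/3 ok
(4,4)# 2/2 ok
(4,5)# 2/2 ok
All meet the threshold, so the configuration is stable.

Yes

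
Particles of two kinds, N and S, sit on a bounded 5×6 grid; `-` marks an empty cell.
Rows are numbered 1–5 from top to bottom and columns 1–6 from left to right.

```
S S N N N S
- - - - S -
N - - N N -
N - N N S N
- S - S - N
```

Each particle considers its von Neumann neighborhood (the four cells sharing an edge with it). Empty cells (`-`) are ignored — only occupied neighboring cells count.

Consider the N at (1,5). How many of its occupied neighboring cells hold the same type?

Occupied neighbors of (1,5): (2,5)=S, (1,4)=N, (1,6)=S.
Same type (N): 1 of 3.

1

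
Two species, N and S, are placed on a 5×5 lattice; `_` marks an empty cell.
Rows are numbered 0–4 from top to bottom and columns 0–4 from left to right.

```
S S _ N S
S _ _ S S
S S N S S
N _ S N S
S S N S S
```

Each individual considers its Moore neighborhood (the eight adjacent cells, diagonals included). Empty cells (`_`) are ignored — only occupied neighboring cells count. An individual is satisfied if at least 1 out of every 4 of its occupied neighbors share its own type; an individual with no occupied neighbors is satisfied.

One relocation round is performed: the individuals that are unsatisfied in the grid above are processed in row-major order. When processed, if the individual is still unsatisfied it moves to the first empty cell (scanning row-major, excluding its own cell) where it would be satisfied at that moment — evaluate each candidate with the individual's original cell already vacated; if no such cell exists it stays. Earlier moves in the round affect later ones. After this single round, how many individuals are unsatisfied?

1

Initially unsatisfied (in order): (0,3), (2,2), (3,0).
  (0,3) → (3,1).
  (2,2): now satisfied by earlier moves; stays.
  (3,0): no empty cell satisfies it; stays.
Resulting grid:
S S _ _ S
S _ _ S S
S S N S S
N N S N S
S S N S S
Unsatisfied now: (3,0).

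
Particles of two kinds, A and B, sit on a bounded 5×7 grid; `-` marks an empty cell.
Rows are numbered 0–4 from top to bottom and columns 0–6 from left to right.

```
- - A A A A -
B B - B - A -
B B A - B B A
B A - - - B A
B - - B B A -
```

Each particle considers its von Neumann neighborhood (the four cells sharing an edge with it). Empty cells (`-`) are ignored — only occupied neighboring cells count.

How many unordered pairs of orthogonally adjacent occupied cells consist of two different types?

Scan each occupied cell's neighbors to the right and below so each pair is counted once.
Row 0: A(0,2)–A(0,3)= A(0,3)–A(0,4)= A(0,3)–B(1,3)≠ A(0,4)–A(0,5)= A(0,5)–A(1,5)=  → 1/5 unlike.
Row 1: B(1,0)–B(1,1)= B(1,0)–B(2,0)= B(1,1)–B(2,1)= A(1,5)–B(2,5)≠  → 1/4 unlike.
Row 2: B(2,0)–B(2,1)= B(2,0)–B(3,0)= B(2,1)–A(2,2)≠ B(2,1)–A(3,1)≠ B(2,4)–B(2,5)= B(2,5)–A(2,6)≠ B(2,5)–B(3,5)= A(2,6)–A(3,6)=  → 3/8 unlike.
Row 3: B(3,0)–A(3,1)≠ B(3,0)–B(4,0)= B(3,5)–A(3,6)≠ B(3,5)–A(4,5)≠  → 3/4 unlike.
Row 4: B(4,3)–B(4,4)= B(4,4)–A(4,5)≠  → 1/2 unlike.
Total adjacent occupied pairs: 23; unlike-type pairs: 9.

9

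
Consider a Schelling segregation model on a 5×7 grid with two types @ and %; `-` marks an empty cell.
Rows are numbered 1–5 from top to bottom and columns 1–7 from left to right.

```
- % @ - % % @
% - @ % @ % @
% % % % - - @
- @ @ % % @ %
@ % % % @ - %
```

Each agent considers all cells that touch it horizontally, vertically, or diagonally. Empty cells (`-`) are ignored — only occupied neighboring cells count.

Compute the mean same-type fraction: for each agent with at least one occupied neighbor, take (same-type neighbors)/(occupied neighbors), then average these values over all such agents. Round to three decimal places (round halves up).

(1,2)% 1/3
(1,3)@ 1/3
(1,5)% 3/4
(1,6)% 2/5
(1,7)@ 1/3
(2,1)% 3/3
(2,3)@ 1/6
(2,4)% 3/6
(2,5)@ 0/5
(2,6)% 2/6
(2,7)@ 2/4
(3,1)% 2/3
(3,2)% 3/6
(3,3)% 4/7
(3,4)% 4/7
(3,7)@ 2/4
(4,2)@ 2/7
(4,3)@ 1/8
(4,4)% 5/7
(4,5)% 3/5
(4,6)@ 2/5
(4,7)% 1/3
(5,1)@ 1/2
(5,2)% 1/4
(5,3)% 3/5
(5,4)% 3/5
(5,5)@ 1/4
(5,7)% 1/2
Sum over 28 agents: 1/3 + 1/3 + 3/4 + 2/5 + 1/3 + 3/3 + 1/6 + 3/6 + 0/5 + 2/6 + 2/4 + 2/3 + 3/6 + 4/7 + 4/7 + 2/4 + 2/7 + 1/8 + 5/7 + 3/5 + 2/5 + 1/3 + 1/2 + 1/4 + 3/5 + 3/5 + 1/4 + 1/2 = 3533/280; mean = 3533/280 ÷ 28 = 3533/7840 = 0.450637… → 0.451.

0.451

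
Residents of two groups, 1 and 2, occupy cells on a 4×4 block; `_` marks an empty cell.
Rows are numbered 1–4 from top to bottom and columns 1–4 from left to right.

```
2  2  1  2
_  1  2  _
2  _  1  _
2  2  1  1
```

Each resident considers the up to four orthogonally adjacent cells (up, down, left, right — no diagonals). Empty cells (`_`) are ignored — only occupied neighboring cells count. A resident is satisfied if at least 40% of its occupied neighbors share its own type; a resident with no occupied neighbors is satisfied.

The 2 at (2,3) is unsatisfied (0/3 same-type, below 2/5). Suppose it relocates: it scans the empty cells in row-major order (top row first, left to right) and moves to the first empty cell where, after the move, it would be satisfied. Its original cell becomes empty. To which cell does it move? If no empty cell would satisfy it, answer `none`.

Vacating (2,3). Empty cells in order:
  (2,1): 2/3 same-type → satisfied — stop here.

(2,1)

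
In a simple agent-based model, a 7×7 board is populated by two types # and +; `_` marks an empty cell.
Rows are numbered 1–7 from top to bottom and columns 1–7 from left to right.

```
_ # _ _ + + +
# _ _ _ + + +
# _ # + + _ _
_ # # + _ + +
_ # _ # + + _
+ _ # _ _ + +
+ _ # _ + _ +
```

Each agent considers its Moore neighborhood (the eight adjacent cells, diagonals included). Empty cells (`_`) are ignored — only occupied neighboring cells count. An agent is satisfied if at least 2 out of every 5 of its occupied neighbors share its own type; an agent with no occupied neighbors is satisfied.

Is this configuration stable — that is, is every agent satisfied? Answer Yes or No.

Row 1: (1,2)# 1/1 ✓ · (1,5)+ 3/3 ✓ · (1,6)+ 5/5 ✓ · (1,7)+ 3/3 ✓
Row 2: (2,1)# 2/2 ✓ · (2,5)+ 5/5 ✓ · (2,6)+ 6/6 ✓ · (2,7)+ 3/3 ✓
Row 3: (3,1)# 2/2 ✓ · (3,3)# 2/4 ✓ · (3,4)+ 3/5 ✓ · (3,5)+ 5/5 ✓
Row 4: (4,2)# 4/4 ✓ · (4,3)# 4/6 ✓ · (4,4)+ 3/6 ✓ · (4,6)+ 4/4 ✓ · (4,7)+ 2/2 ✓
Row 5: (5,2)# 3/4 ✓ · (5,4)# 2/4 ✓ · (5,5)+ 4/5 ✓ · (5,6)+ 5/5 ✓
Row 6: (6,1)+ 1/2 ✓ · (6,3)# 3/3 ✓ · (6,6)+ 5/5 ✓ · (6,7)+ 3/3 ✓
Row 7: (7,1)+ 1/1 ✓ · (7,3)# 1/1 ✓ · (7,5)+ 1/1 ✓ · (7,7)+ 2/2 ✓
All meet the threshold, so the configuration is stable.

Yes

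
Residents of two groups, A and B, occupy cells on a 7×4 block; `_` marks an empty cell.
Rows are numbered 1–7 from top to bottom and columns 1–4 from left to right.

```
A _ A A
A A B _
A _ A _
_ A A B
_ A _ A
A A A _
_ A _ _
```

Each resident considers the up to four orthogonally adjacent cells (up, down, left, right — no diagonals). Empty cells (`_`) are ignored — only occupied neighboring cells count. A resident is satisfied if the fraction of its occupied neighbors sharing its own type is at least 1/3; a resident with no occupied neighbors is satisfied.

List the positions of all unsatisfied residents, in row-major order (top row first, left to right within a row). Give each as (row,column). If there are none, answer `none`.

(2,3), (4,4), (5,4)

(1,1)A 1/1 ✓
(1,3)A 1/2 ✓
(1,4)A 1/1 ✓
(2,1)A 3/3 ✓
(2,2)A 1/2 ✓
(2,3)B 0/3 ✗
(3,1)A 1/1 ✓
(3,3)A 1/2 ✓
(4,2)A 2/2 ✓
(4,3)A 2/3 ✓
(4,4)B 0/2 ✗
(5,2)A 2/2 ✓
(5,4)A 0/1 ✗
(6,1)A 1/1 ✓
(6,2)A 4/4 ✓
(6,3)A 1/1 ✓
(7,2)A 1/1 ✓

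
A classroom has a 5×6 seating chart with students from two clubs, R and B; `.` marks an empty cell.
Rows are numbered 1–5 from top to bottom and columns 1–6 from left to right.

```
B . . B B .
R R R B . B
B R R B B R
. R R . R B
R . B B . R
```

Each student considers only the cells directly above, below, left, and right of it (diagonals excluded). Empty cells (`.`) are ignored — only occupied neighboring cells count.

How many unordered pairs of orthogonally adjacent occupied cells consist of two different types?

12

Scan each occupied cell's neighbors to the right and below so each pair is counted once.
Row 1: B(1,1)–R(2,1)≠ B(1,4)–B(1,5)= B(1,4)–B(2,4)=  → 1/3 unlike.
Row 2: R(2,1)–R(2,2)= R(2,1)–B(3,1)≠ R(2,2)–R(2,3)= R(2,2)–R(3,2)= R(2,3)–B(2,4)≠ R(2,3)–R(3,3)= B(2,4)–B(3,4)= B(2,6)–R(3,6)≠  → 3/8 unlike.
Row 3: B(3,1)–R(3,2)≠ R(3,2)–R(3,3)= R(3,2)–R(4,2)= R(3,3)–B(3,4)≠ R(3,3)–R(4,3)= B(3,4)–B(3,5)= B(3,5)–R(3,6)≠ B(3,5)–R(4,5)≠ R(3,6)–B(4,6)≠  → 5/9 unlike.
Row 4: R(4,2)–R(4,3)= R(4,3)–B(5,3)≠ R(4,5)–B(4,6)≠ B(4,6)–R(5,6)≠  → 3/4 unlike.
Row 5: B(5,3)–B(5,4)=  → 0/1 unlike.
Total adjacent occupied pairs: 25; unlike-type pairs: 12.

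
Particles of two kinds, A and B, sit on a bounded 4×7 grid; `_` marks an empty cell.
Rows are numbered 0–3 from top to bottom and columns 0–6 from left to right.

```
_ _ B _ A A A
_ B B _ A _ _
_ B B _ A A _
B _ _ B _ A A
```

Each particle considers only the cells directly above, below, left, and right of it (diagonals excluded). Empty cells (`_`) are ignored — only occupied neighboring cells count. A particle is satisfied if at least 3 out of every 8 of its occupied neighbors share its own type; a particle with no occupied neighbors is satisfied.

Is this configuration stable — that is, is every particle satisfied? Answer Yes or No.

Row 0: (0,2)B 1/1 satisfied · (0,4)A 2/2 satisfied · (0,5)A 2/2 satisfied · (0,6)A 1/1 satisfied
Row 1: (1,1)B 2/2 satisfied · (1,2)B 3/3 satisfied · (1,4)A 2/2 satisfied
Row 2: (2,1)B 2/2 satisfied · (2,2)B 2/2 satisfied · (2,4)A 2/2 satisfied · (2,5)A 2/2 satisfied
Row 3: (3,0)B 0/0 satisfied · (3,3)B 0/0 satisfied · (3,5)A 2/2 satisfied · (3,6)A 1/1 satisfied
All meet the threshold, so the configuration is stable.

Yes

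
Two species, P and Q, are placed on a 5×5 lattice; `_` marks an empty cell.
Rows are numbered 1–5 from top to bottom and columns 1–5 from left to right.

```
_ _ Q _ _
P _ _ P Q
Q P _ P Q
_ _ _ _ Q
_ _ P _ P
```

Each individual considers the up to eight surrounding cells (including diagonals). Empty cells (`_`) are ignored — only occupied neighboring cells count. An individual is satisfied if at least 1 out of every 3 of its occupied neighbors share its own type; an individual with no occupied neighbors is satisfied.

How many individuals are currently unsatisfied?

(1,3)Q 0/1 ✗
(2,1)P 1/2 ✓
(2,4)P 1/4 ✗
(2,5)Q 1/3 ✓
(3,1)Q 0/2 ✗
(3,2)P 1/2 ✓
(3,4)P 1/4 ✗
(3,5)Q 2/4 ✓
(4,5)Q 1/3 ✓
(5,3)P 0/0 ✓
(5,5)P 0/1 ✗
Unsatisfied: (1,3), (2,4), (3,1), (3,4), (5,5) — 5 in total.

5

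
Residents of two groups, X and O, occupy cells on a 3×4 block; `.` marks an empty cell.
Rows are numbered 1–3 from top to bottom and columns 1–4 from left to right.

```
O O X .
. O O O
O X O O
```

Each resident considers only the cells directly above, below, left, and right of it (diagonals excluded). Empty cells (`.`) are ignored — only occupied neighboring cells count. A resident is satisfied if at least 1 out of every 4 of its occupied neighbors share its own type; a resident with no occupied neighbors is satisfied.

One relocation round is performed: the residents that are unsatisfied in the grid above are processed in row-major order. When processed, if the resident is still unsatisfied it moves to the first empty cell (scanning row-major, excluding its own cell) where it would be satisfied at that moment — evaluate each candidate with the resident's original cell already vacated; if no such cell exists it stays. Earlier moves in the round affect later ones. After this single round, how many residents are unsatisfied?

1

Initially unsatisfied (in order): (1,3), (3,1), (3,2).
  (1,3): no empty cell satisfies it; stays.
  (3,1) → (1,4).
  (3,2) → (3,1).
Resulting grid:
O O X O
. O O O
X . O O
Unsatisfied now: (1,3).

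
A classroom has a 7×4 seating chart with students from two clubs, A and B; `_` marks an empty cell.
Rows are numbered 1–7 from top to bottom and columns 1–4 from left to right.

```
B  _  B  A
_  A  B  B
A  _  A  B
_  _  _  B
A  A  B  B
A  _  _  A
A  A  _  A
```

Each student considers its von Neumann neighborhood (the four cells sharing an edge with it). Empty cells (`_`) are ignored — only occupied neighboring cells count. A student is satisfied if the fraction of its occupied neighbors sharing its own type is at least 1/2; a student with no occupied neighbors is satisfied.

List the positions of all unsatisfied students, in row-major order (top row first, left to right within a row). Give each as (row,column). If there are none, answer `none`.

(1,4), (2,2), (3,3)

Row 1: (1,1)B 0/0 ✓ · (1,3)B 1/2 ✓ · (1,4)A 0/2 ✗
Row 2: (2,2)A 0/1 ✗ · (2,3)B 2/4 ✓ · (2,4)B 2/3 ✓
Row 3: (3,1)A 0/0 ✓ · (3,3)A 0/2 ✗ · (3,4)B 2/3 ✓
Row 4: (4,4)B 2/2 ✓
Row 5: (5,1)A 2/2 ✓ · (5,2)A 1/2 ✓ · (5,3)B 1/2 ✓ · (5,4)B 2/3 ✓
Row 6: (6,1)A 2/2 ✓ · (6,4)A 1/2 ✓
Row 7: (7,1)A 2/2 ✓ · (7,2)A 1/1 ✓ · (7,4)A 1/1 ✓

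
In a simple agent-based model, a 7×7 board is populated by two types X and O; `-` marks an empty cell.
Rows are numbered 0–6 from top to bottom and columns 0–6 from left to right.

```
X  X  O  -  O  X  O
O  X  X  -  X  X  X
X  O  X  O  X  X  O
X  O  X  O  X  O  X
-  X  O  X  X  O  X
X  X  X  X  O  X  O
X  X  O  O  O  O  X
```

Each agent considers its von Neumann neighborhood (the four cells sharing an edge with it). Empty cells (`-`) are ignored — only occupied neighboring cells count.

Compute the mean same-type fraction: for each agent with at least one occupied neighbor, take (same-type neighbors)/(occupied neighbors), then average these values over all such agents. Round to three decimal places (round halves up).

0.409

Row 0: (0,0)X 1/2 · (0,1)X 2/3 · (0,2)O 0/2 · (0,4)O 0/2 · (0,5)X 1/3 · (0,6)O 0/2
Row 1: (1,0)O 0/3 · (1,1)X 2/4 · (1,2)X 2/3 · (1,4)X 2/3 · (1,5)X 4/4 · (1,6)X 1/3
Row 2: (2,0)X 1/3 · (2,1)O 1/4 · (2,2)X 2/4 · (2,3)O 1/3 · (2,4)X 3/4 · (2,5)X 2/4 · (2,6)O 0/3
Row 3: (3,0)X 1/2 · (3,1)O 1/4 · (3,2)X 1/4 · (3,3)O 1/4 · (3,4)X 2/4 · (3,5)O 1/4 · (3,6)X 1/3
Row 4: (4,1)X 1/3 · (4,2)O 0/4 · (4,3)X 2/4 · (4,4)X 2/4 · (4,5)O 1/4 · (4,6)X 1/3
Row 5: (5,0)X 2/2 · (5,1)X 4/4 · (5,2)X 2/4 · (5,3)X 2/4 · (5,4)O 1/4 · (5,5)X 0/4 · (5,6)O 0/3
Row 6: (6,0)X 2/2 · (6,1)X 2/3 · (6,2)O 1/3 · (6,3)O 2/3 · (6,4)O 3/3 · (6,5)O 1/3 · (6,6)X 0/2
Sum over 46 agents: 1/2 + 2/3 + 0/2 + 0/2 + 1/3 + 0/2 + 0/3 + 2/4 + 2/3 + 2/3 + 4/4 + 1/3 + 1/3 + 1/4 + 2/4 + 1/3 + 3/4 + 2/4 + 0/3 + 1/2 + 1/4 + 1/4 + 1/4 + 2/4 + 1/4 + 1/3 + 1/3 + 0/4 + 2/4 + 2/4 + 1/4 + 1/3 + 2/2 + 4/4 + 2/4 + 2/4 + 1/4 + 0/4 + 0/3 + 2/2 + 2/3 + 1/3 + 2/3 + 3/3 + 1/3 + 0/2 = 113/6; mean = 113/6 ÷ 46 = 113/276 = 0.409420… → 0.409.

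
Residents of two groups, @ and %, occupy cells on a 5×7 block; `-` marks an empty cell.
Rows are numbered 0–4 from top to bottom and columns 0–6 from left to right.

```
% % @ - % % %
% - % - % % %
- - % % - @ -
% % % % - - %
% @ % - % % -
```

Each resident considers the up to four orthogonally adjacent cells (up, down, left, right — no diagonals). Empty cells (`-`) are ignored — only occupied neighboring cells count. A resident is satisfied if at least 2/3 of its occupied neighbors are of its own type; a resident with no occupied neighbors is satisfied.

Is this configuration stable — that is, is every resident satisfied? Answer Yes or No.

(0,0)% 2/2 ok
(0,1)% 1/2 unhappy
(0,2)@ 0/2 unhappy
(0,4)% 2/2 ok
(0,5)% 3/3 ok
(0,6)% 2/2 ok
(1,0)% 1/1 ok
(1,2)% 1/2 unhappy
(1,4)% 2/2 ok
(1,5)% 3/4 ok
(1,6)% 2/2 ok
(2,2)% 3/3 ok
(2,3)% 2/2 ok
(2,5)@ 0/1 unhappy
(3,0)% 2/2 ok
(3,1)% 2/3 ok
(3,2)% 4/4 ok
(3,3)% 2/2 ok
(3,6)% 0/0 ok
(4,0)% 1/2 unhappy
(4,1)@ 0/3 unhappy
(4,2)% 1/2 unhappy
(4,4)% 1/1 ok
(4,5)% 1/1 ok
For instance (0,1) has only 1/2 same-type neighbors, below 2/3.

No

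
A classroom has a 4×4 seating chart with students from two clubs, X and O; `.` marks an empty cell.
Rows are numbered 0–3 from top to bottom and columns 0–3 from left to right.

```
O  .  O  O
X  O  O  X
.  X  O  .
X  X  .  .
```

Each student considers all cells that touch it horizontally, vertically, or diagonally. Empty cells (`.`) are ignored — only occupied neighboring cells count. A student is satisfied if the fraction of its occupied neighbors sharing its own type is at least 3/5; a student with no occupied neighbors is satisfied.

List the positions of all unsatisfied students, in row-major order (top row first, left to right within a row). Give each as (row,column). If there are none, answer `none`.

(0,0), (1,0), (1,3), (2,1), (2,2)

(0,0)O 1/2 ✗
(0,2)O 3/4 ✓
(0,3)O 2/3 ✓
(1,0)X 1/3 ✗
(1,1)O 4/6 ✓
(1,2)O 4/6 ✓
(1,3)X 0/4 ✗
(2,1)X 3/6 ✗
(2,2)O 2/5 ✗
(3,0)X 2/2 ✓
(3,1)X 2/3 ✓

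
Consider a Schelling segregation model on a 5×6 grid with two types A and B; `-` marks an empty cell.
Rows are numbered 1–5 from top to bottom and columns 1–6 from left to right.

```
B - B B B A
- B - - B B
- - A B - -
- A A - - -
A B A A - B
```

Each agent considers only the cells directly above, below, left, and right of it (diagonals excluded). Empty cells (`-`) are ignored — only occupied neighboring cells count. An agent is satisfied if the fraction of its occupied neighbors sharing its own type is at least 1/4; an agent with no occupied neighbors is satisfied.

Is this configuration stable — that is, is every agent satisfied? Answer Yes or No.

Row 1: (1,1)B 0/0 ok · (1,3)B 1/1 ok · (1,4)B 2/2 ok · (1,5)B 2/3 ok · (1,6)A 0/2 unhappy
Row 2: (2,2)B 0/0 ok · (2,5)B 2/2 ok · (2,6)B 1/2 ok
Row 3: (3,3)A 1/2 ok · (3,4)B 0/1 unhappy
Row 4: (4,2)A 1/2 ok · (4,3)A 3/3 ok
Row 5: (5,1)A 0/1 unhappy · (5,2)B 0/3 unhappy · (5,3)A 2/3 ok · (5,4)A 1/1 ok · (5,6)B 0/0 ok
For instance (1,6) has only 0/2 same-type neighbors, below 1/4.

No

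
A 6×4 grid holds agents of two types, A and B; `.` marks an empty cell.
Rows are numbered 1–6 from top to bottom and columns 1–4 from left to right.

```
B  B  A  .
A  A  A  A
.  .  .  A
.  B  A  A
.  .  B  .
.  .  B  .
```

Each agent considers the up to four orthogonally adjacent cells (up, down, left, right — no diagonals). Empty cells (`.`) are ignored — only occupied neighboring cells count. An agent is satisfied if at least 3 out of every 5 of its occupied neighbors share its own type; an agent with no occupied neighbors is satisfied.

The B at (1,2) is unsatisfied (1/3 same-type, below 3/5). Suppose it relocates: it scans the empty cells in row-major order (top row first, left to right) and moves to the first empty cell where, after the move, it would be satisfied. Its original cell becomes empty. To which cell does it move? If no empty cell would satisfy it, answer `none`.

Vacating (1,2). Empty cells in order:
  (1,4): 0/2 same-type → still unsatisfied.
  (3,1): 0/1 same-type → still unsatisfied.
  (3,2): 1/2 same-type → still unsatisfied.
  (3,3): 0/3 same-type → still unsatisfied.
  (4,1): 1/1 same-type → satisfied — stop here.

(4,1)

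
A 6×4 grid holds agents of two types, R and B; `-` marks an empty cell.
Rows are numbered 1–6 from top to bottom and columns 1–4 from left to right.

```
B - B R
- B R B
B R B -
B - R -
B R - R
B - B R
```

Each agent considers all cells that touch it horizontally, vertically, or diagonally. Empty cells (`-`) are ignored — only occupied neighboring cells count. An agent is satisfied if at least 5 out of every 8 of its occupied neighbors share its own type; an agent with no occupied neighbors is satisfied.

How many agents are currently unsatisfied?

11

(1,1)B 1/1 ok
(1,3)B 2/4 unhappy
(1,4)R 1/3 unhappy
(2,2)B 4/6 ok
(2,3)R 2/6 unhappy
(2,4)B 2/4 unhappy
(3,1)B 2/3 ok
(3,2)R 2/6 unhappy
(3,3)B 2/5 unhappy
(4,1)B 2/4 unhappy
(4,3)R 3/4 ok
(5,1)B 2/3 ok
(5,2)R 1/5 unhappy
(5,4)R 2/3 ok
(6,1)B 1/2 unhappy
(6,3)B 0/3 unhappy
(6,4)R 1/2 unhappy
Unsatisfied: (1,3), (1,4), (2,3), (2,4), (3,2), (3,3), (4,1), (5,2), (6,1), (6,3), (6,4) — 11 in total.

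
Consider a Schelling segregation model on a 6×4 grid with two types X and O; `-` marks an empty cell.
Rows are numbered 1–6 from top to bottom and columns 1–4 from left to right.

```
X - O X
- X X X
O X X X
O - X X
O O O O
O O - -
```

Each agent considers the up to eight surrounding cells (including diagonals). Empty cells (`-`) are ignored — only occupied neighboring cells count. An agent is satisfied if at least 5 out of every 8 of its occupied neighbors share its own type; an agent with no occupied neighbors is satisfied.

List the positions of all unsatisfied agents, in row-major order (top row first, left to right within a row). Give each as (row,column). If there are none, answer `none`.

(1,1)X 1/1 satisfied
(1,3)O 0/4 not
(1,4)X 2/3 satisfied
(2,2)X 4/6 satisfied
(2,3)X 6/7 satisfied
(2,4)X 4/5 satisfied
(3,1)O 1/3 not
(3,2)X 4/6 satisfied
(3,3)X 7/7 satisfied
(3,4)X 5/5 satisfied
(4,1)O 3/4 satisfied
(4,3)X 4/7 not
(4,4)X 3/5 not
(5,1)O 4/4 satisfied
(5,2)O 5/6 satisfied
(5,3)O 3/5 not
(5,4)O 1/3 not
(6,1)O 3/3 satisfied
(6,2)O 4/4 satisfied

(1,3), (3,1), (4,3), (4,4), (5,3), (5,4)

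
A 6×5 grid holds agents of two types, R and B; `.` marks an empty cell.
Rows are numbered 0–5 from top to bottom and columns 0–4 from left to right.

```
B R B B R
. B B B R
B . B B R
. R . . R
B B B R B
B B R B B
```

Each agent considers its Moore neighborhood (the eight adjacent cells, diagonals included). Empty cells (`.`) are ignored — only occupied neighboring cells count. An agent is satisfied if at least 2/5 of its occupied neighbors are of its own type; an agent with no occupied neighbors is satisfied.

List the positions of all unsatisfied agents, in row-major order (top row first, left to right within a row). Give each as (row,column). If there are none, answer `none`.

Row 0: (0,0)B 1/2 satisfied · (0,1)R 0/4 not · (0,2)B 4/5 satisfied · (0,3)B 3/5 satisfied · (0,4)R 1/3 not
Row 1: (1,1)B 5/6 satisfied · (1,2)B 6/7 satisfied · (1,3)B 5/8 satisfied · (1,4)R 2/5 satisfied
Row 2: (2,0)B 1/2 satisfied · (2,2)B 4/5 satisfied · (2,3)B 3/6 satisfied · (2,4)R 2/4 satisfied
Row 3: (3,1)R 0/5 not · (3,4)R 2/4 satisfied
Row 4: (4,0)B 3/4 satisfied · (4,1)B 4/6 satisfied · (4,2)B 3/6 satisfied · (4,3)R 2/6 not · (4,4)B 2/4 satisfied
Row 5: (5,0)B 3/3 satisfied · (5,1)B 4/5 satisfied · (5,2)R 1/5 not · (5,3)B 3/5 satisfied · (5,4)B 2/3 satisfied

(0,1), (0,4), (3,1), (4,3), (5,2)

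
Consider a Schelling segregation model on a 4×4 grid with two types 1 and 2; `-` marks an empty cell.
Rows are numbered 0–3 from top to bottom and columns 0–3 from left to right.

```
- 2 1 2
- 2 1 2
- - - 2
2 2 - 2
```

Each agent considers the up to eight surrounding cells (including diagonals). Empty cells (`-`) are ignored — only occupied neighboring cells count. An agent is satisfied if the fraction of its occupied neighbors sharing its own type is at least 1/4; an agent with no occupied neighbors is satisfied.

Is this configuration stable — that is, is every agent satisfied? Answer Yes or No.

Row 0: (0,1)2 1/3 ok · (0,2)1 1/5 unhappy · (0,3)2 1/3 ok
Row 1: (1,1)2 1/3 ok · (1,2)1 1/6 unhappy · (1,3)2 2/4 ok
Row 2: (2,3)2 2/3 ok
Row 3: (3,0)2 1/1 ok · (3,1)2 1/1 ok · (3,3)2 1/1 ok
For instance (0,2) has only 1/5 same-type neighbors, below 1/4.

No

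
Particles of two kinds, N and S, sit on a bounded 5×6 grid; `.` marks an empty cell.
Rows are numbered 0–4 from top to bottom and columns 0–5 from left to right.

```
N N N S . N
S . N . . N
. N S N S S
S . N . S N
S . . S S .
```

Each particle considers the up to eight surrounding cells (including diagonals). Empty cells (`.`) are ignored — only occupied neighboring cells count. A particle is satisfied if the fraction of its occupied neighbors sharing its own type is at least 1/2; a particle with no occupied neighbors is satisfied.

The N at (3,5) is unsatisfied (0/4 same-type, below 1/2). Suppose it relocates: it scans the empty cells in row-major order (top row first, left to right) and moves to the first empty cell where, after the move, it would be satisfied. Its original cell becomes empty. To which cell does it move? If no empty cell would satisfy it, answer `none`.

Vacating (3,5). Empty cells in order:
  (0,4): 2/3 same-type → satisfied — stop here.

(0,4)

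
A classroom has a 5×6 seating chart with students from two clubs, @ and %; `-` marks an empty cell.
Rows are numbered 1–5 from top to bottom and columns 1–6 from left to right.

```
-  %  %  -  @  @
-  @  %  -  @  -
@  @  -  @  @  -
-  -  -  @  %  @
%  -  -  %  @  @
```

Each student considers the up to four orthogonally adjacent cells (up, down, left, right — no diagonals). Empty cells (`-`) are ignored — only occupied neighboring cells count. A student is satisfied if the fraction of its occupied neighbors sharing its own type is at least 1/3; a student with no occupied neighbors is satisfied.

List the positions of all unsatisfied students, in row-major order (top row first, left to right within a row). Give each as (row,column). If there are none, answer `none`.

(4,5), (5,4)

Row 1: (1,2)% 1/2 ✓ · (1,3)% 2/2 ✓ · (1,5)@ 2/2 ✓ · (1,6)@ 1/1 ✓
Row 2: (2,2)@ 1/3 ✓ · (2,3)% 1/2 ✓ · (2,5)@ 2/2 ✓
Row 3: (3,1)@ 1/1 ✓ · (3,2)@ 2/2 ✓ · (3,4)@ 2/2 ✓ · (3,5)@ 2/3 ✓
Row 4: (4,4)@ 1/3 ✓ · (4,5)% 0/4 ✗ · (4,6)@ 1/2 ✓
Row 5: (5,1)% 0/0 ✓ · (5,4)% 0/2 ✗ · (5,5)@ 1/3 ✓ · (5,6)@ 2/2 ✓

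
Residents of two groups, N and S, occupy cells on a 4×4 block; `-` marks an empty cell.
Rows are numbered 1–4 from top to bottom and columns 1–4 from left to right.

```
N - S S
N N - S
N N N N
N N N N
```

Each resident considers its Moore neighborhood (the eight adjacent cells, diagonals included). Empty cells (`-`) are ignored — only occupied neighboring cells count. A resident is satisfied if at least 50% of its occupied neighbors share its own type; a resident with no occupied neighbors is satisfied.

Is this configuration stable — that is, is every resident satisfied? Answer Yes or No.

Yes

(1,1)N 2/2 ✓
(1,3)S 2/3 ✓
(1,4)S 2/2 ✓
(2,1)N 4/4 ✓
(2,2)N 5/6 ✓
(2,4)S 2/4 ✓
(3,1)N 5/5 ✓
(3,2)N 7/7 ✓
(3,3)N 6/7 ✓
(3,4)N 3/4 ✓
(4,1)N 3/3 ✓
(4,2)N 5/5 ✓
(4,3)N 5/5 ✓
(4,4)N 3/3 ✓
All meet the threshold, so the configuration is stable.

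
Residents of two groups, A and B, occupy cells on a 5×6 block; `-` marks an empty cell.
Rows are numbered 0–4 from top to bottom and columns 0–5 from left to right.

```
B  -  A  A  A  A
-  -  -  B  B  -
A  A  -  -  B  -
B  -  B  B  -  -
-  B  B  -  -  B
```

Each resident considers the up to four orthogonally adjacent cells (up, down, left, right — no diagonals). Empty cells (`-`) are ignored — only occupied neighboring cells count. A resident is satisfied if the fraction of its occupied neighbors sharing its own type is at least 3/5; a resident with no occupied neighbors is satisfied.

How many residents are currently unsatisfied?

3

Row 0: (0,0)B 0/0 satisfied · (0,2)A 1/1 satisfied · (0,3)A 2/3 satisfied · (0,4)A 2/3 satisfied · (0,5)A 1/1 satisfied
Row 1: (1,3)B 1/2 not · (1,4)B 2/3 satisfied
Row 2: (2,0)A 1/2 not · (2,1)A 1/1 satisfied · (2,4)B 1/1 satisfied
Row 3: (3,0)B 0/1 not · (3,2)B 2/2 satisfied · (3,3)B 1/1 satisfied
Row 4: (4,1)B 1/1 satisfied · (4,2)B 2/2 satisfied · (4,5)B 0/0 satisfied
Unsatisfied: (1,3), (2,0), (3,0) — 3 in total.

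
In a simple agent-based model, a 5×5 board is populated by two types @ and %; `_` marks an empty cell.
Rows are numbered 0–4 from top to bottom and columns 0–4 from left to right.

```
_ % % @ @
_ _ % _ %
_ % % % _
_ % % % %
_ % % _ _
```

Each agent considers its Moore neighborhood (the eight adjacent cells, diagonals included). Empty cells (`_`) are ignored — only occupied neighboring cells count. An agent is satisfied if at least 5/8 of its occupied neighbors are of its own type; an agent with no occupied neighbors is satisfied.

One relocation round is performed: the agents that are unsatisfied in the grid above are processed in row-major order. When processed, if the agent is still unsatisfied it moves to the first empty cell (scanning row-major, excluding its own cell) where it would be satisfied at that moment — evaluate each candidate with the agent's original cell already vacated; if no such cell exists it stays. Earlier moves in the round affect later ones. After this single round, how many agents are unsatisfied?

Initially unsatisfied (in order): (0,3), (0,4), (1,4).
  (0,3): no empty cell satisfies it; stays.
  (0,4): no empty cell satisfies it; stays.
  (1,4) → (0,0).
Resulting grid:
% % % @ @
_ _ % _ _
_ % % % _
_ % % % %
_ % % _ _
Unsatisfied now: (0,3).

1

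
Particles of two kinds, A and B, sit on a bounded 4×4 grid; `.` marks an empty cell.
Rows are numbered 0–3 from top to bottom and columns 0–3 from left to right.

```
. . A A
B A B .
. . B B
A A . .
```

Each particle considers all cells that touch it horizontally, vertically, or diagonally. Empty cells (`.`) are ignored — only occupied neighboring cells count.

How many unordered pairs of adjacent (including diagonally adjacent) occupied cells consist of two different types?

Scan each occupied cell's neighbors to the right and below (and the two forward diagonals) so each pair is counted once.
From row 0: 2 unlike of 4 pairs (running 2/4).
From row 1: 3 unlike of 5 pairs (running 5/9).
From row 2: 1 unlike of 2 pairs (running 6/11).
From row 3: 0 unlike of 1 pairs (running 6/12).
Total adjacent occupied pairs: 12; unlike-type pairs: 6.

6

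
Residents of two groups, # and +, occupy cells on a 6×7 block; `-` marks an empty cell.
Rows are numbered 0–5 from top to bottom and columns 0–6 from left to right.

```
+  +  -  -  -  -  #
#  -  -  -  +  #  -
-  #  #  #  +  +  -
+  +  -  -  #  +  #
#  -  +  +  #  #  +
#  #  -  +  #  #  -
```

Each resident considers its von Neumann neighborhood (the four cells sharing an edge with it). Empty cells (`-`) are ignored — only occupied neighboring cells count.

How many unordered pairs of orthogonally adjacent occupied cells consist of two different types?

Scan each occupied cell's neighbors to the right and below so each pair is counted once.
Row 0: +(0,0)–+(0,1)= +(0,0)–#(1,0)≠  → 1/2 unlike.
Row 1: +(1,4)–#(1,5)≠ +(1,4)–+(2,4)= #(1,5)–+(2,5)≠  → 2/3 unlike.
Row 2: #(2,1)–#(2,2)= #(2,1)–+(3,1)≠ #(2,2)–#(2,3)= #(2,3)–+(2,4)≠ +(2,4)–+(2,5)= +(2,4)–#(3,4)≠ +(2,5)–+(3,5)=  → 3/7 unlike.
Row 3: +(3,0)–+(3,1)= +(3,0)–#(4,0)≠ #(3,4)–+(3,5)≠ #(3,4)–#(4,4)= +(3,5)–#(3,6)≠ +(3,5)–#(4,5)≠ #(3,6)–+(4,6)≠  → 5/7 unlike.
Row 4: #(4,0)–#(5,0)= +(4,2)–+(4,3)= +(4,3)–#(4,4)≠ +(4,3)–+(5,3)= #(4,4)–#(4,5)= #(4,4)–#(5,4)= #(4,5)–+(4,6)≠ #(4,5)–#(5,5)=  → 2/8 unlike.
Row 5: #(5,0)–#(5,1)= +(5,3)–#(5,4)≠ #(5,4)–#(5,5)=  → 1/3 unlike.
Total adjacent occupied pairs: 30; unlike-type pairs: 14.

14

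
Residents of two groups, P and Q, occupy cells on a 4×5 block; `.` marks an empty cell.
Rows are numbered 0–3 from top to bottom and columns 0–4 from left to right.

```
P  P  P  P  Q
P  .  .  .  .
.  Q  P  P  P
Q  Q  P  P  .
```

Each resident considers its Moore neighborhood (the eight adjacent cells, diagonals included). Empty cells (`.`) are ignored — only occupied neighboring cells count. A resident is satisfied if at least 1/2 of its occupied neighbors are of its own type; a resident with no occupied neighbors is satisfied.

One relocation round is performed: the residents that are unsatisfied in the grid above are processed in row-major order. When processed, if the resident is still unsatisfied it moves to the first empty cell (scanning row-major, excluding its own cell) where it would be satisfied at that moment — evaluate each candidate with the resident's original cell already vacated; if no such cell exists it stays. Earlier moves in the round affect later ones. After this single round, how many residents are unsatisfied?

Initially unsatisfied (in order): (0,4), (2,1).
  (0,4) → (2,0).
  (2,1): now satisfied by earlier moves; stays.
Resulting grid:
P P P P .
P . . . .
Q Q P P P
Q Q P P .
All satisfied now.

0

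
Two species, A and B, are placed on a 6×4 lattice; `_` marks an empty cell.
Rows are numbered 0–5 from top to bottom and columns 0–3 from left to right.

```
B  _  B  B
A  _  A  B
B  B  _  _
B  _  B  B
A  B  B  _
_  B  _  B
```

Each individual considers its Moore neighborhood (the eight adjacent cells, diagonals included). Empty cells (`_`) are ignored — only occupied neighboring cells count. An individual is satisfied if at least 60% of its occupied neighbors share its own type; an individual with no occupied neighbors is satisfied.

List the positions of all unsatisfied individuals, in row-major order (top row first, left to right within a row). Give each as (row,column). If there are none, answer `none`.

Row 0: (0,0)B 0/1 ✗ · (0,2)B 2/3 ✓ · (0,3)B 2/3 ✓
Row 1: (1,0)A 0/3 ✗ · (1,2)A 0/4 ✗ · (1,3)B 2/3 ✓
Row 2: (2,0)B 2/3 ✓ · (2,1)B 3/5 ✓
Row 3: (3,0)B 3/4 ✓ · (3,2)B 4/4 ✓ · (3,3)B 2/2 ✓
Row 4: (4,0)A 0/3 ✗ · (4,1)B 4/5 ✓ · (4,2)B 5/5 ✓
Row 5: (5,1)B 2/3 ✓ · (5,3)B 1/1 ✓

(0,0), (1,0), (1,2), (4,0)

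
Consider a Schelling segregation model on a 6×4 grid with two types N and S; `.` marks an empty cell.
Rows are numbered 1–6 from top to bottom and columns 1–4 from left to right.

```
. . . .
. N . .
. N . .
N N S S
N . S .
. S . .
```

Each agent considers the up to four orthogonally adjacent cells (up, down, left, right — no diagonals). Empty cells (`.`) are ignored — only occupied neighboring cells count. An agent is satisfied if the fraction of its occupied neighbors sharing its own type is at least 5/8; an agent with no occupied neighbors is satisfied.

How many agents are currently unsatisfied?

(2,2)N 1/1 ok
(3,2)N 2/2 ok
(4,1)N 2/2 ok
(4,2)N 2/3 ok
(4,3)S 2/3 ok
(4,4)S 1/1 ok
(5,1)N 1/1 ok
(5,3)S 1/1 ok
(6,2)S 0/0 ok
Every one meets the threshold.

0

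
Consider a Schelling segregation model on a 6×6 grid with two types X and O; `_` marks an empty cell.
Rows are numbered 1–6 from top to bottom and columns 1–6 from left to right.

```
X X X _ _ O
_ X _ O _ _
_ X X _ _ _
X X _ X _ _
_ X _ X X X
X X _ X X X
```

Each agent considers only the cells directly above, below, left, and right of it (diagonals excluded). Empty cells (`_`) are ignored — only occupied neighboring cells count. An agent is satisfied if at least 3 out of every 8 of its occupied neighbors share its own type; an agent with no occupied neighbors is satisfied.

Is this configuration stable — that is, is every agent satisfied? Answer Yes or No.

Yes

Row 1: (1,1)X 1/1 ok · (1,2)X 3/3 ok · (1,3)X 1/1 ok · (1,6)O 0/0 ok
Row 2: (2,2)X 2/2 ok · (2,4)O 0/0 ok
Row 3: (3,2)X 3/3 ok · (3,3)X 1/1 ok
Row 4: (4,1)X 1/1 ok · (4,2)X 3/3 ok · (4,4)X 1/1 ok
Row 5: (5,2)X 2/2 ok · (5,4)X 3/3 ok · (5,5)X 3/3 ok · (5,6)X 2/2 ok
Row 6: (6,1)X 1/1 ok · (6,2)X 2/2 ok · (6,4)X 2/2 ok · (6,5)X 3/3 ok · (6,6)X 2/2 ok
All meet the threshold, so the configuration is stable.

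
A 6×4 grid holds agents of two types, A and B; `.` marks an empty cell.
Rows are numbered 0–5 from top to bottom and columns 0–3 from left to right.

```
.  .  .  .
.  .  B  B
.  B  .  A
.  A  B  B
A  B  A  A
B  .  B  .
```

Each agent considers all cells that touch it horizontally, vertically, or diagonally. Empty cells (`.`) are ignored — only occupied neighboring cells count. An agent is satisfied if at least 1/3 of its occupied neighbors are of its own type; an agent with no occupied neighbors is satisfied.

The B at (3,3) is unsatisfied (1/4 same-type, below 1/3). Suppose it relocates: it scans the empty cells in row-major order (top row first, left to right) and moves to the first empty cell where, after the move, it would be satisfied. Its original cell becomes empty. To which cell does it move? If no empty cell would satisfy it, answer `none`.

Vacating (3,3). Empty cells in order:
  (0,0): 0/0 same-type → satisfied — stop here.

(0,0)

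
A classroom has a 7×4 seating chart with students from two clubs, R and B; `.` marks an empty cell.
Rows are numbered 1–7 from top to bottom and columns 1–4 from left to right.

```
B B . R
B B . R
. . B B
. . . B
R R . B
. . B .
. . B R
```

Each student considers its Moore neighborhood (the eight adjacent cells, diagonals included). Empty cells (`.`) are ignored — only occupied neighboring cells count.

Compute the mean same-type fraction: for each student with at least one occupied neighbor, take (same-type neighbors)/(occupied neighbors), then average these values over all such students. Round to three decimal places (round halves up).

(1,1)B 3/3
(1,2)B 3/3
(1,4)R 1/1
(2,1)B 3/3
(2,2)B 4/4
(2,4)R 1/3
(3,3)B 3/4
(3,4)B 2/3
(4,4)B 3/3
(5,1)R 1/1
(5,2)R 1/2
(5,4)B 2/2
(6,3)B 2/4
(7,3)B 1/2
(7,4)R 0/2
Sum over 15 students: 3/3 + 3/3 + 1/1 + 3/3 + 4/4 + 1/3 + 3/4 + 2/3 + 3/3 + 1/1 + 1/2 + 2/2 + 2/4 + 1/2 + 0/2 = 45/4; mean = 45/4 ÷ 15 = 3/4 = 0.75 → 0.750.

0.750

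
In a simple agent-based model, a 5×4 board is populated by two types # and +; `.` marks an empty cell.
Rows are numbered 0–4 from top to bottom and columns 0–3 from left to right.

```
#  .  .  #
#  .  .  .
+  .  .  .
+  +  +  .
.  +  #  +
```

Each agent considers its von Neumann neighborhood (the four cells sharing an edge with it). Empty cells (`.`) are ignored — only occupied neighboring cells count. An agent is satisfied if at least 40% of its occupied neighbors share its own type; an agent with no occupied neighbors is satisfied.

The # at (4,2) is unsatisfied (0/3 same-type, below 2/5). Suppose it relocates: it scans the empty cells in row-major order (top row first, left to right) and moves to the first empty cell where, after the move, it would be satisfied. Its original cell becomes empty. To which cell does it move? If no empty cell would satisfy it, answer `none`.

(0,1)

Vacating (4,2). Empty cells in order:
  (0,1): 1/1 same-type → satisfied — stop here.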